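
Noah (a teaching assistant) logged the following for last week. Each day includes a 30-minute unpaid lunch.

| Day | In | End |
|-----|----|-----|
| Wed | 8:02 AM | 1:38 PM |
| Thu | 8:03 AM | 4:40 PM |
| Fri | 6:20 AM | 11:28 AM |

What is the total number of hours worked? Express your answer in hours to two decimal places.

Wed: 8:02 AM–1:38 PM = 5 h 36 min; less 30 min break → 5 h 6 min
Thu: 8:03 AM–4:40 PM = 8 h 37 min; less 30 min break → 8 h 7 min
Fri: 6:20 AM–11:28 AM = 5 h 8 min; less 30 min break → 4 h 38 min
Total: 5 h 6 min + 8 h 7 min + 4 h 38 min = 17 h 51 min.

17.85 hours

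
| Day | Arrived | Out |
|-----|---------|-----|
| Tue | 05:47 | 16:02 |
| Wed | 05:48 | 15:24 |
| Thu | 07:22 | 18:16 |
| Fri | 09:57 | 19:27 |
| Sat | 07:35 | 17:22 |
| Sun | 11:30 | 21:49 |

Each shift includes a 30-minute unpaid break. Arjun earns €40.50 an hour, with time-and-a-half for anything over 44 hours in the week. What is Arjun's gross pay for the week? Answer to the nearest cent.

Tue: 05:47–16:02 = 10 h 15 min; less 30 min break → 9 h 45 min
Wed: 05:48–15:24 = 9 h 36 min; less 30 min break → 9 h 6 min
Thu: 07:22–18:16 = 10 h 54 min; less 30 min break → 10 h 24 min
Fri: 09:57–19:27 = 9 h 30 min; less 30 min break → 9 h 0 min
Sat: 07:35–17:22 = 9 h 47 min; less 30 min break → 9 h 17 min
Sun: 11:30–21:49 = 10 h 19 min; less 30 min break → 9 h 49 min
Total worked: 57 h 21 min = 3441 min.
Regular 44 h 0 min = 2640 min at €40.50/h; overtime 13 h 21 min = 801 min at €60.75/h.
Pay = (2640 × €40.50 + 801 × €60.75) ÷ 60 = €2593.01.

€2593.01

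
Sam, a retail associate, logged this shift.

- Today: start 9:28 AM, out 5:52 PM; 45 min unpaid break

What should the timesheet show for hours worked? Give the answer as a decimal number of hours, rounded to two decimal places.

7.65 hours

Today: 9:28 AM–5:52 PM = 8 h 24 min; less 45 min break → 7 h 39 min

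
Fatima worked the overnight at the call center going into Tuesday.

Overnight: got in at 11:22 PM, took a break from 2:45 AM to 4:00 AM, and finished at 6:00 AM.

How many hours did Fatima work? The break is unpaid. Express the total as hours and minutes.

5 h 23 min

Overnight: 11:22 PM → midnight = 0 h 38 min; midnight → 6:00 AM = 6 h 0 min; span 6 h 38 min; less 75 min break → 5 h 23 min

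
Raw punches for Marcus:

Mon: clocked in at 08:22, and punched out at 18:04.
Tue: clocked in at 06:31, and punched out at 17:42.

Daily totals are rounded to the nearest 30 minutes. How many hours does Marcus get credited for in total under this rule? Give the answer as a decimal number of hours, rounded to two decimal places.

Mon: 08:22–18:04 = 9 h 42 min → rounds to 9 h 30 min
Tue: 06:31–17:42 = 11 h 11 min → rounds to 11 h 0 min
Total credited: 20 h 30 min.

20.50 hours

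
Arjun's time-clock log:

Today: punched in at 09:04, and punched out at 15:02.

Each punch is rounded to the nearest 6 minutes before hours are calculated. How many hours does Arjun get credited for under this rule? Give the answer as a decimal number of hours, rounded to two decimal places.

Today: in 09:04→09:06, out 15:02→15:00; 5 h 54 min

5.90 hours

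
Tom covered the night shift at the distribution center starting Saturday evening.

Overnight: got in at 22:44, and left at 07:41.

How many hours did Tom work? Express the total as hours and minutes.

Overnight: 22:44 → midnight = 1 h 16 min; midnight → 07:41 = 7 h 41 min; span 8 h 57 min

8 h 57 min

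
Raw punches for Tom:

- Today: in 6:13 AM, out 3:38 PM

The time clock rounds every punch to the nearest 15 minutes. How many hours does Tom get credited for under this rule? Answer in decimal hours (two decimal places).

9.50 hours

Today: in 6:13 AM→6:15 AM, out 3:38 PM→3:45 PM; 9 h 30 min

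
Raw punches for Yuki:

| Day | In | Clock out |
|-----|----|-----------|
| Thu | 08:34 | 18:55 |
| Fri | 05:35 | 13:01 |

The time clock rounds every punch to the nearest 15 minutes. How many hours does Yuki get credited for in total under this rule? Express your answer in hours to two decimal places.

Thu: in 08:34→08:30, out 18:55→19:00; 10 h 30 min
Fri: in 05:35→05:30, out 13:01→13:00; 7 h 30 min
Total credited: 18 h 0 min.

18.00 hours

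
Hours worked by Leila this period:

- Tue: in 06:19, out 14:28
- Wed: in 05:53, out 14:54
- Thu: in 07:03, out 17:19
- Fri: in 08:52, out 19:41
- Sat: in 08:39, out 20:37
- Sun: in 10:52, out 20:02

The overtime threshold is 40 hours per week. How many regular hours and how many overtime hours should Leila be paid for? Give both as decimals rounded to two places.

Tue: 06:19–14:28 = 8 h 9 min
Wed: 05:53–14:54 = 9 h 1 min
Thu: 07:03–17:19 = 10 h 16 min
Fri: 08:52–19:41 = 10 h 49 min
Sat: 08:39–20:37 = 11 h 58 min
Sun: 10:52–20:02 = 9 h 10 min
Total worked: 59 h 23 min = 59.38 h.
Threshold 40 h → overtime 19 h 23 min, regular 40 h 0 min.

Regular 40.00 hours, overtime 19.38 hours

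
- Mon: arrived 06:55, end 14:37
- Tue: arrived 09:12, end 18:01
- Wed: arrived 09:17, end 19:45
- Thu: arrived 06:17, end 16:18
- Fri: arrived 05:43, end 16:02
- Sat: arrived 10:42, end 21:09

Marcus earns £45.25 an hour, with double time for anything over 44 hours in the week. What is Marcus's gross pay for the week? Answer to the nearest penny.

Mon: 06:55–14:37 = 7 h 42 min
Tue: 09:12–18:01 = 8 h 49 min
Wed: 09:17–19:45 = 10 h 28 min
Thu: 06:17–16:18 = 10 h 1 min
Fri: 05:43–16:02 = 10 h 19 min
Sat: 10:42–21:09 = 10 h 27 min
Total worked: 57 h 46 min = 3466 min.
Regular 44 h 0 min = 2640 min at £45.25/h; overtime 13 h 46 min = 826 min at £90.50/h.
Pay = (2640 × £45.25 + 826 × £90.50) ÷ 60 = £3236.88.

£3236.88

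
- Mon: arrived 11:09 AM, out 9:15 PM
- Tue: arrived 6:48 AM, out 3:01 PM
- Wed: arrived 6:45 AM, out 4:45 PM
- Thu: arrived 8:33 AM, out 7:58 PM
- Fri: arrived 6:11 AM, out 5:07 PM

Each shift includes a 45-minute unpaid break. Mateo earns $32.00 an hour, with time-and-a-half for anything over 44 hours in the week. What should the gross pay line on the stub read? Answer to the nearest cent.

$1548.00

Mon: 11:09 AM–9:15 PM = 10 h 6 min; less 45 min break → 9 h 21 min
Tue: 6:48 AM–3:01 PM = 8 h 13 min; less 45 min break → 7 h 28 min
Wed: 6:45 AM–4:45 PM = 10 h 0 min; less 45 min break → 9 h 15 min
Thu: 8:33 AM–7:58 PM = 11 h 25 min; less 45 min break → 10 h 40 min
Fri: 6:11 AM–5:07 PM = 10 h 56 min; less 45 min break → 10 h 11 min
Total worked: 46 h 55 min = 2815 min.
Regular 44 h 0 min = 2640 min at $32.00/h; overtime 2 h 55 min = 175 min at $48.00/h.
Pay = (2640 × $32.00 + 175 × $48.00) ÷ 60 = $1548.00.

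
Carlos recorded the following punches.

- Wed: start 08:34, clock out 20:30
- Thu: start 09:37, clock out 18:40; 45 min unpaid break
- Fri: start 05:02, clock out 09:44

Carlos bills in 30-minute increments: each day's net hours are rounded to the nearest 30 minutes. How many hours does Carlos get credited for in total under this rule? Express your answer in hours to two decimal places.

Wed: 08:34–20:30 = 11 h 56 min → rounds to 12 h 0 min
Thu: 09:37–18:40 = 9 h 3 min − 45 min = 8 h 18 min → rounds to 8 h 30 min
Fri: 05:02–09:44 = 4 h 42 min → rounds to 4 h 30 min
Total credited: 25 h 0 min.

25.00 hours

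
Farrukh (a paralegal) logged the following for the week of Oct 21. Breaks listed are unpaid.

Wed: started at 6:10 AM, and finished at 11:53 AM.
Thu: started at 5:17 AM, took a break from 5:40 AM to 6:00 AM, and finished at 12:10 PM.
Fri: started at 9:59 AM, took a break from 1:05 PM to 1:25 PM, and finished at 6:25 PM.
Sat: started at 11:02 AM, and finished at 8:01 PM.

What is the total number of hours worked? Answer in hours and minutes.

Wed: 6:10 AM–11:53 AM = 5 h 43 min
Thu: 5:17 AM–12:10 PM = 6 h 53 min; less 20 min break → 6 h 33 min
Fri: 9:59 AM–6:25 PM = 8 h 26 min; less 20 min break → 8 h 6 min
Sat: 11:02 AM–8:01 PM = 8 h 59 min
Total: 5 h 43 min + 6 h 33 min + 8 h 6 min + 8 h 59 min = 29 h 21 min.

29 h 21 min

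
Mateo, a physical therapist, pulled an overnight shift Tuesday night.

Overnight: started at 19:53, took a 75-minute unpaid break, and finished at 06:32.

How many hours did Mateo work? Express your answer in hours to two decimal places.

9.40 hours

Overnight: 19:53 → midnight = 4 h 7 min; midnight → 06:32 = 6 h 32 min; span 10 h 39 min; less 75 min break → 9 h 24 min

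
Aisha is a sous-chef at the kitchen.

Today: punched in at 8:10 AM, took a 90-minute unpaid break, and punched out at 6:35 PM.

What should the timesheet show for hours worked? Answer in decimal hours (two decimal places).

8.92 hours

Today: 8:10 AM–6:35 PM = 10 h 25 min; less 90 min break → 8 h 55 min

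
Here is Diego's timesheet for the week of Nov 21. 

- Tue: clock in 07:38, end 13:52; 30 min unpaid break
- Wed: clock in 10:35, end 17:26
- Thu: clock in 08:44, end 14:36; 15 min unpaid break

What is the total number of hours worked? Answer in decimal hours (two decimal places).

18.20 hours

Tue: 07:38–13:52 = 6 h 14 min; less 30 min break → 5 h 44 min
Wed: 10:35–17:26 = 6 h 51 min
Thu: 08:44–14:36 = 5 h 52 min; less 15 min break → 5 h 37 min
Total: 5 h 44 min + 6 h 51 min + 5 h 37 min = 18 h 12 min.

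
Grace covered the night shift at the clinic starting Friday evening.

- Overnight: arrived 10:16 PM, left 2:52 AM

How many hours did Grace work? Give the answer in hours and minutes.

Overnight: 10:16 PM → midnight = 1 h 44 min; midnight → 2:52 AM = 2 h 52 min; span 4 h 36 min

4 h 36 min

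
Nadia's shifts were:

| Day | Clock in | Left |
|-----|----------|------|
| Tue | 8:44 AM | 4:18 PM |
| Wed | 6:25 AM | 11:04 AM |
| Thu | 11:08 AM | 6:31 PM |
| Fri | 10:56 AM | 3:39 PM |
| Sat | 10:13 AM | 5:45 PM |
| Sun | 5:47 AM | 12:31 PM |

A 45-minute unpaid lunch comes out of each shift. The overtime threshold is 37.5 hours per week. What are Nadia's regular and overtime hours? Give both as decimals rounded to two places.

Tue: 8:44 AM–4:18 PM = 7 h 34 min; less 45 min break → 6 h 49 min
Wed: 6:25 AM–11:04 AM = 4 h 39 min; less 45 min break → 3 h 54 min
Thu: 11:08 AM–6:31 PM = 7 h 23 min; less 45 min break → 6 h 38 min
Fri: 10:56 AM–3:39 PM = 4 h 43 min; less 45 min break → 3 h 58 min
Sat: 10:13 AM–5:45 PM = 7 h 32 min; less 45 min break → 6 h 47 min
Sun: 5:47 AM–12:31 PM = 6 h 44 min; less 45 min break → 5 h 59 min
Total worked: 34 h 5 min = 34.08 h.
Threshold 37.5 h → overtime 0 h 0 min, regular 34 h 5 min.

Regular 34.08 hours, overtime 0.00 hours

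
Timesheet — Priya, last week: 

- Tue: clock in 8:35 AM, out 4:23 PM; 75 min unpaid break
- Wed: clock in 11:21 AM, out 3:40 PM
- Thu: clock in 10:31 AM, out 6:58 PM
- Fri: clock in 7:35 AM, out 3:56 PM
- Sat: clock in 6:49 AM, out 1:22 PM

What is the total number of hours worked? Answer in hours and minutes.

34 h 13 min

Tue: 8:35 AM–4:23 PM = 7 h 48 min; less 75 min break → 6 h 33 min
Wed: 11:21 AM–3:40 PM = 4 h 19 min
Thu: 10:31 AM–6:58 PM = 8 h 27 min
Fri: 7:35 AM–3:56 PM = 8 h 21 min
Sat: 6:49 AM–1:22 PM = 6 h 33 min
Total: 6 h 33 min + 4 h 19 min + 8 h 27 min + 8 h 21 min + 6 h 33 min = 34 h 13 min.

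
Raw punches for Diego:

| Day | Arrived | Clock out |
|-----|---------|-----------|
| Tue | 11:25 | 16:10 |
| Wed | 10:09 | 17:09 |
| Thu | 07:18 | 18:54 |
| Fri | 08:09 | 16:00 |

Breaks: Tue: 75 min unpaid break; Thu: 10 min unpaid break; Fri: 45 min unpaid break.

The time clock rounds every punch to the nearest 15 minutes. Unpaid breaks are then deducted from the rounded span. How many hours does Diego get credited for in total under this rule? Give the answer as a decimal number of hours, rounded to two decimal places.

Tue: in 11:25→11:30, out 16:10→16:15; 4 h 45 min − 75 min = 3 h 30 min
Wed: in 10:09→10:15, out 17:09→17:15; 7 h 0 min
Thu: in 07:18→07:15, out 18:54→19:00; 11 h 45 min − 10 min = 11 h 35 min
Fri: in 08:09→08:15, out 16:00→16:00; 7 h 45 min − 45 min = 7 h 0 min
Total credited: 29 h 5 min.

29.08 hours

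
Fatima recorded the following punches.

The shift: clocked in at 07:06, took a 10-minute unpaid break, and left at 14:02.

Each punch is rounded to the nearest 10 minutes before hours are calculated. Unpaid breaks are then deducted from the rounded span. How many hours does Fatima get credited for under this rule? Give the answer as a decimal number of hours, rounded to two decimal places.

6.67 hours

The shift: in 07:06→07:10, out 14:02→14:00; 6 h 50 min − 10 min = 6 h 40 min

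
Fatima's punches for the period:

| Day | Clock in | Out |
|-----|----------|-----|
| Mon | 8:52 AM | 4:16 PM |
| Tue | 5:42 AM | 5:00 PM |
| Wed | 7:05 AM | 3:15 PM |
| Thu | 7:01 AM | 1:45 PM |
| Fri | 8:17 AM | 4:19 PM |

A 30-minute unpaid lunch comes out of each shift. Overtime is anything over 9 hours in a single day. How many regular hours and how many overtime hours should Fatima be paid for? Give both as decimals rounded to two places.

Regular 37.33 hours, overtime 1.80 hours

Mon: 8:52 AM–4:16 PM = 7 h 24 min; less 30 min break → 6 h 54 min
Tue: 5:42 AM–5:00 PM = 11 h 18 min; less 30 min break → 10 h 48 min
Wed: 7:05 AM–3:15 PM = 8 h 10 min; less 30 min break → 7 h 40 min
Thu: 7:01 AM–1:45 PM = 6 h 44 min; less 30 min break → 6 h 14 min
Fri: 8:17 AM–4:19 PM = 8 h 2 min; less 30 min break → 7 h 32 min
Mon reg 6 h 54 min / OT 0 h 0 min; Tue reg 9 h 0 min / OT 1 h 48 min; Wed reg 7 h 40 min / OT 0 h 0 min; Thu reg 6 h 14 min / OT 0 h 0 min; Fri reg 7 h 32 min / OT 0 h 0 min.
Totals: regular 37 h 20 min, overtime 1 h 48 min.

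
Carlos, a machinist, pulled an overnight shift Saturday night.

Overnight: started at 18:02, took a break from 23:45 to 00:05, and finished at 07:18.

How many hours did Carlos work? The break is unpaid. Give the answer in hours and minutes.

12 h 56 min

Overnight: 18:02 → midnight = 5 h 58 min; midnight → 07:18 = 7 h 18 min; span 13 h 16 min; less 20 min break → 12 h 56 min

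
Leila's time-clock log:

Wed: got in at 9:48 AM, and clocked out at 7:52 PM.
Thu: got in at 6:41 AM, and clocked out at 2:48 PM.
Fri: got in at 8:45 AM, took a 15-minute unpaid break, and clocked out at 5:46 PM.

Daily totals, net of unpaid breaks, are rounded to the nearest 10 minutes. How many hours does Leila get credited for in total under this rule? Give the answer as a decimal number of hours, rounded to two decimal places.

27.00 hours

Wed: 9:48 AM–7:52 PM = 10 h 4 min → rounds to 10 h 0 min
Thu: 6:41 AM–2:48 PM = 8 h 7 min → rounds to 8 h 10 min
Fri: 8:45 AM–5:46 PM = 9 h 1 min − 15 min = 8 h 46 min → rounds to 8 h 50 min
Total credited: 27 h 0 min.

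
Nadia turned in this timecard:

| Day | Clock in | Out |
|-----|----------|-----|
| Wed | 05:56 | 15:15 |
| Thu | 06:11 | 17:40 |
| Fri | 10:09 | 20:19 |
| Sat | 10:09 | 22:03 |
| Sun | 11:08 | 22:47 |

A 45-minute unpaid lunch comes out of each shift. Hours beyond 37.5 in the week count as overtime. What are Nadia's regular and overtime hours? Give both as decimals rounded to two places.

Regular 37.50 hours, overtime 13.27 hours

Wed: 05:56–15:15 = 9 h 19 min; less 45 min break → 8 h 34 min
Thu: 06:11–17:40 = 11 h 29 min; less 45 min break → 10 h 44 min
Fri: 10:09–20:19 = 10 h 10 min; less 45 min break → 9 h 25 min
Sat: 10:09–22:03 = 11 h 54 min; less 45 min break → 11 h 9 min
Sun: 11:08–22:47 = 11 h 39 min; less 45 min break → 10 h 54 min
Total worked: 50 h 46 min = 50.77 h.
Threshold 37.5 h → overtime 13 h 16 min, regular 37 h 30 min.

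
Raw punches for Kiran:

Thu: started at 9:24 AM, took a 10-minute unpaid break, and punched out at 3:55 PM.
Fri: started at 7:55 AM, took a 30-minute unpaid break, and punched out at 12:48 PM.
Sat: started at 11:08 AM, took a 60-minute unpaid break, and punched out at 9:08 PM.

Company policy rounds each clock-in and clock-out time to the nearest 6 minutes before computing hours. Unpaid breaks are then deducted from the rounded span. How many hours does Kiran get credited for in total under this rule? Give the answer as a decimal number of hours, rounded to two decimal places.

19.73 hours

Thu: in 9:24 AM→9:24 AM, out 3:55 PM→3:54 PM; 6 h 30 min − 10 min = 6 h 20 min
Fri: in 7:55 AM→7:54 AM, out 12:48 PM→12:48 PM; 4 h 54 min − 30 min = 4 h 24 min
Sat: in 11:08 AM→11:06 AM, out 9:08 PM→9:06 PM; 10 h 0 min − 60 min = 9 h 0 min
Total credited: 19 h 44 min.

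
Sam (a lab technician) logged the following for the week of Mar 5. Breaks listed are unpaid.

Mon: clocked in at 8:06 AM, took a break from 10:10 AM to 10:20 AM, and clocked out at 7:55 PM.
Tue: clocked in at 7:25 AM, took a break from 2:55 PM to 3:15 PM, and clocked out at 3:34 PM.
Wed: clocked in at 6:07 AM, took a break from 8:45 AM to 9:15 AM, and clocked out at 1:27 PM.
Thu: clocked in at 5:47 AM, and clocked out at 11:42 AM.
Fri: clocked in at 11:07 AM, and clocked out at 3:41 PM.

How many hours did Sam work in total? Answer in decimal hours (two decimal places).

36.78 hours

Mon: 8:06 AM–7:55 PM = 11 h 49 min; less 10 min break → 11 h 39 min
Tue: 7:25 AM–3:34 PM = 8 h 9 min; less 20 min break → 7 h 49 min
Wed: 6:07 AM–1:27 PM = 7 h 20 min; less 30 min break → 6 h 50 min
Thu: 5:47 AM–11:42 AM = 5 h 55 min
Fri: 11:07 AM–3:41 PM = 4 h 34 min
Total: 11 h 39 min + 7 h 49 min + 6 h 50 min + 5 h 55 min + 4 h 34 min = 36 h 47 min.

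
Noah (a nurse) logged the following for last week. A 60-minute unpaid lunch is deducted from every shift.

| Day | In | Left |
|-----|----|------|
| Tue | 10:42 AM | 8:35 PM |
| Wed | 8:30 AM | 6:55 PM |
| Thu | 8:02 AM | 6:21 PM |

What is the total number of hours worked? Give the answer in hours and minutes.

27 h 37 min

Tue: 10:42 AM–8:35 PM = 9 h 53 min; less 60 min break → 8 h 53 min
Wed: 8:30 AM–6:55 PM = 10 h 25 min; less 60 min break → 9 h 25 min
Thu: 8:02 AM–6:21 PM = 10 h 19 min; less 60 min break → 9 h 19 min
Total: 8 h 53 min + 9 h 25 min + 9 h 19 min = 27 h 37 min.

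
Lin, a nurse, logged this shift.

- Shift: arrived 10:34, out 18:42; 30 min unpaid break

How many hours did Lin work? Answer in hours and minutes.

7 h 38 min

Shift: 10:34–18:42 = 8 h 8 min; less 30 min break → 7 h 38 min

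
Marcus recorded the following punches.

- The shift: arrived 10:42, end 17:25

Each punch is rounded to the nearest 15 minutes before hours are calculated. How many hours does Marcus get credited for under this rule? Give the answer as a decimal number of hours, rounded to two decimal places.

The shift: in 10:42→10:45, out 17:25→17:30; 6 h 45 min

6.75 hours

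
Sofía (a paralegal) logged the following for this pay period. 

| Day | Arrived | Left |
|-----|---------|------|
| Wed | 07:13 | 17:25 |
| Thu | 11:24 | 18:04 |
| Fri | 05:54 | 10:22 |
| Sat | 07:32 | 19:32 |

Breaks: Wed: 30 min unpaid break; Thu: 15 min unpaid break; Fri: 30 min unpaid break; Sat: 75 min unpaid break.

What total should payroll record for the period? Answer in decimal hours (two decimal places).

30.83 hours

Wed: 07:13–17:25 = 10 h 12 min; less 30 min break → 9 h 42 min
Thu: 11:24–18:04 = 6 h 40 min; less 15 min break → 6 h 25 min
Fri: 05:54–10:22 = 4 h 28 min; less 30 min break → 3 h 58 min
Sat: 07:32–19:32 = 12 h 0 min; less 75 min break → 10 h 45 min
Total: 9 h 42 min + 6 h 25 min + 3 h 58 min + 10 h 45 min = 30 h 50 min.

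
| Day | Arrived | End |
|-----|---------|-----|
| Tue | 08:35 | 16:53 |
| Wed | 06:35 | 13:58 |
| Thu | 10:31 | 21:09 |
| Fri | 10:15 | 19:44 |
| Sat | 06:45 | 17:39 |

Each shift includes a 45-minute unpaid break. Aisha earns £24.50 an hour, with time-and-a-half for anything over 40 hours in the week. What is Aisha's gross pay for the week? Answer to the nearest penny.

£1088.41

Tue: 08:35–16:53 = 8 h 18 min; less 45 min break → 7 h 33 min
Wed: 06:35–13:58 = 7 h 23 min; less 45 min break → 6 h 38 min
Thu: 10:31–21:09 = 10 h 38 min; less 45 min break → 9 h 53 min
Fri: 10:15–19:44 = 9 h 29 min; less 45 min break → 8 h 44 min
Sat: 06:45–17:39 = 10 h 54 min; less 45 min break → 10 h 9 min
Total worked: 42 h 57 min = 2577 min.
Regular 40 h 0 min = 2400 min at £24.50/h; overtime 2 h 57 min = 177 min at £36.75/h.
Pay = (2400 × £24.50 + 177 × £36.75) ÷ 60 = £1088.41.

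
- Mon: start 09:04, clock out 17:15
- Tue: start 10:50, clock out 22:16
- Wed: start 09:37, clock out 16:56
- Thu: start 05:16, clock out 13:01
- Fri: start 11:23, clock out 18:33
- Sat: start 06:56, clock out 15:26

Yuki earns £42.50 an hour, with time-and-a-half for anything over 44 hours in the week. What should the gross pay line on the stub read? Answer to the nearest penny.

Mon: 09:04–17:15 = 8 h 11 min
Tue: 10:50–22:16 = 11 h 26 min
Wed: 09:37–16:56 = 7 h 19 min
Thu: 05:16–13:01 = 7 h 45 min
Fri: 11:23–18:33 = 7 h 10 min
Sat: 06:56–15:26 = 8 h 30 min
Total worked: 50 h 21 min = 3021 min.
Regular 44 h 0 min = 2640 min at £42.50/h; overtime 6 h 21 min = 381 min at £63.75/h.
Pay = (2640 × £42.50 + 381 × £63.75) ÷ 60 = £2274.81.

£2274.81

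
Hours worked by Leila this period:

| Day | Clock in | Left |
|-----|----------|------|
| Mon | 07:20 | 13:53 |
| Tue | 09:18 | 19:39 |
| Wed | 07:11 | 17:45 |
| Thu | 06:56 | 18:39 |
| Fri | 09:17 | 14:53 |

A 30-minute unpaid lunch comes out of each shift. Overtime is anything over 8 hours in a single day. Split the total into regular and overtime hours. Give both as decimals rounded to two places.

Regular 35.15 hours, overtime 7.13 hours

Mon: 07:20–13:53 = 6 h 33 min; less 30 min break → 6 h 3 min
Tue: 09:18–19:39 = 10 h 21 min; less 30 min break → 9 h 51 min
Wed: 07:11–17:45 = 10 h 34 min; less 30 min break → 10 h 4 min
Thu: 06:56–18:39 = 11 h 43 min; less 30 min break → 11 h 13 min
Fri: 09:17–14:53 = 5 h 36 min; less 30 min break → 5 h 6 min
Mon reg 6 h 3 min / OT 0 h 0 min; Tue reg 8 h 0 min / OT 1 h 51 min; Wed reg 8 h 0 min / OT 2 h 4 min; Thu reg 8 h 0 min / OT 3 h 13 min; Fri reg 5 h 6 min / OT 0 h 0 min.
Totals: regular 35 h 9 min, overtime 7 h 8 min.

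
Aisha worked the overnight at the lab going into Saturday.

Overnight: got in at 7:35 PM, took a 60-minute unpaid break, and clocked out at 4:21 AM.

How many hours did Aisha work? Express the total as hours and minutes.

Overnight: 7:35 PM → midnight = 4 h 25 min; midnight → 4:21 AM = 4 h 21 min; span 8 h 46 min; less 60 min break → 7 h 46 min

7 h 46 min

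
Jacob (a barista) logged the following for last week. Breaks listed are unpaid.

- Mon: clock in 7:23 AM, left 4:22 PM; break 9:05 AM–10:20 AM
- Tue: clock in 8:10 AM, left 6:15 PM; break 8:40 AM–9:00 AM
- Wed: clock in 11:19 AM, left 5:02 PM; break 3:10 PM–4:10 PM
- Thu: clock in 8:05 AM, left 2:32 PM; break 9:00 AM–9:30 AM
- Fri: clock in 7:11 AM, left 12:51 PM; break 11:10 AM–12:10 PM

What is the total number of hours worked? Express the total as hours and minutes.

32 h 49 min

Mon: 7:23 AM–4:22 PM = 8 h 59 min; less 75 min break → 7 h 44 min
Tue: 8:10 AM–6:15 PM = 10 h 5 min; less 20 min break → 9 h 45 min
Wed: 11:19 AM–5:02 PM = 5 h 43 min; less 60 min break → 4 h 43 min
Thu: 8:05 AM–2:32 PM = 6 h 27 min; less 30 min break → 5 h 57 min
Fri: 7:11 AM–12:51 PM = 5 h 40 min; less 60 min break → 4 h 40 min
Total: 7 h 44 min + 9 h 45 min + 4 h 43 min + 5 h 57 min + 4 h 40 min = 32 h 49 min.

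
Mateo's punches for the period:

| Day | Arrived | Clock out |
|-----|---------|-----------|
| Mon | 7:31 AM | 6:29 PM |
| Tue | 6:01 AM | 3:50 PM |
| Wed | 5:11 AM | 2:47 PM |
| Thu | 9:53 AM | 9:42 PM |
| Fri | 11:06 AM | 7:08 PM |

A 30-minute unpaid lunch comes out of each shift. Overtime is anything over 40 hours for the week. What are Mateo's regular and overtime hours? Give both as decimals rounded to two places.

Regular 40.00 hours, overtime 7.73 hours

Mon: 7:31 AM–6:29 PM = 10 h 58 min; less 30 min break → 10 h 28 min
Tue: 6:01 AM–3:50 PM = 9 h 49 min; less 30 min break → 9 h 19 min
Wed: 5:11 AM–2:47 PM = 9 h 36 min; less 30 min break → 9 h 6 min
Thu: 9:53 AM–9:42 PM = 11 h 49 min; less 30 min break → 11 h 19 min
Fri: 11:06 AM–7:08 PM = 8 h 2 min; less 30 min break → 7 h 32 min
Total worked: 47 h 44 min = 47.73 h.
Threshold 40 h → overtime 7 h 44 min, regular 40 h 0 min.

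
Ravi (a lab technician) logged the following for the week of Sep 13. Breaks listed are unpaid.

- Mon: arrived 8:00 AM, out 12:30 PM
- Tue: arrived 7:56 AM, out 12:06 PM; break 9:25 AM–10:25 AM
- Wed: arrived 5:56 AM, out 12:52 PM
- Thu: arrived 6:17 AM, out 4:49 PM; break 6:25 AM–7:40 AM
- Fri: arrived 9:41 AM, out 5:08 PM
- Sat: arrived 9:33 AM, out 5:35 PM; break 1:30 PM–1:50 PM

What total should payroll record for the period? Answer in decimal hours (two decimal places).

39.03 hours

Mon: 8:00 AM–12:30 PM = 4 h 30 min
Tue: 7:56 AM–12:06 PM = 4 h 10 min; less 60 min break → 3 h 10 min
Wed: 5:56 AM–12:52 PM = 6 h 56 min
Thu: 6:17 AM–4:49 PM = 10 h 32 min; less 75 min break → 9 h 17 min
Fri: 9:41 AM–5:08 PM = 7 h 27 min
Sat: 9:33 AM–5:35 PM = 8 h 2 min; less 20 min break → 7 h 42 min
Total: 4 h 30 min + 3 h 10 min + 6 h 56 min + 9 h 17 min + 7 h 27 min + 7 h 42 min = 39 h 2 min.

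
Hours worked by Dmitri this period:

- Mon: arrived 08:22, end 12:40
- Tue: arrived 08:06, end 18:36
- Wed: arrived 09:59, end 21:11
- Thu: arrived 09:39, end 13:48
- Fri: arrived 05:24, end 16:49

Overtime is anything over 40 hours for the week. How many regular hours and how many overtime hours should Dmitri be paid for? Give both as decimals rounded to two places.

Regular 40.00 hours, overtime 1.57 hours

Mon: 08:22–12:40 = 4 h 18 min
Tue: 08:06–18:36 = 10 h 30 min
Wed: 09:59–21:11 = 11 h 12 min
Thu: 09:39–13:48 = 4 h 9 min
Fri: 05:24–16:49 = 11 h 25 min
Total worked: 41 h 34 min = 41.57 h.
Threshold 40 h → overtime 1 h 34 min, regular 40 h 0 min.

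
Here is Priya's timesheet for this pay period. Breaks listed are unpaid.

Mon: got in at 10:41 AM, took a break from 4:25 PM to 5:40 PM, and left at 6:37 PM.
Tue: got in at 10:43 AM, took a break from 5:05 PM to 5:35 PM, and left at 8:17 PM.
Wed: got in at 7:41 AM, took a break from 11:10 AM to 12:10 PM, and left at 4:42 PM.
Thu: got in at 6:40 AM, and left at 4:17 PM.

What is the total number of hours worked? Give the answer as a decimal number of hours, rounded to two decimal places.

Mon: 10:41 AM–6:37 PM = 7 h 56 min; less 75 min break → 6 h 41 min
Tue: 10:43 AM–8:17 PM = 9 h 34 min; less 30 min break → 9 h 4 min
Wed: 7:41 AM–4:42 PM = 9 h 1 min; less 60 min break → 8 h 1 min
Thu: 6:40 AM–4:17 PM = 9 h 37 min
Total: 6 h 41 min + 9 h 4 min + 8 h 1 min + 9 h 37 min = 33 h 23 min.

33.38 hours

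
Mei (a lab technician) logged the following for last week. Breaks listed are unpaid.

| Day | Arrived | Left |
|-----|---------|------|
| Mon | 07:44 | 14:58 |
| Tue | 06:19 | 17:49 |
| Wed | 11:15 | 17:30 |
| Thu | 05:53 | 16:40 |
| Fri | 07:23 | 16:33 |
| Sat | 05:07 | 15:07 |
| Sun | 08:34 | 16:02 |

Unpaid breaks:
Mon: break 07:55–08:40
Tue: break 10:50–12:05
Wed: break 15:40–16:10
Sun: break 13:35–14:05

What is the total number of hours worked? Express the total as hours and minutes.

Mon: 07:44–14:58 = 7 h 14 min; less 45 min break → 6 h 29 min
Tue: 06:19–17:49 = 11 h 30 min; less 75 min break → 10 h 15 min
Wed: 11:15–17:30 = 6 h 15 min; less 30 min break → 5 h 45 min
Thu: 05:53–16:40 = 10 h 47 min
Fri: 07:23–16:33 = 9 h 10 min
Sat: 05:07–15:07 = 10 h 0 min
Sun: 08:34–16:02 = 7 h 28 min; less 30 min break → 6 h 58 min
Total: 6 h 29 min + 10 h 15 min + 5 h 45 min + 10 h 47 min + 9 h 10 min + 10 h 0 min + 6 h 58 min = 59 h 24 min.

59 h 24 min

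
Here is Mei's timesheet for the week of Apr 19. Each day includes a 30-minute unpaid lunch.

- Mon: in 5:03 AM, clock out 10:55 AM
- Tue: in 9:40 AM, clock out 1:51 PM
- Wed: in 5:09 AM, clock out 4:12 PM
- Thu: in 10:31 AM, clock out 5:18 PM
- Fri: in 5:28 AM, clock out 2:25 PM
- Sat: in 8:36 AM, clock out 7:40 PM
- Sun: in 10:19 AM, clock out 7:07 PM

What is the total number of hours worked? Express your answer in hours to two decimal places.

Mon: 5:03 AM–10:55 AM = 5 h 52 min; less 30 min break → 5 h 22 min
Tue: 9:40 AM–1:51 PM = 4 h 11 min; less 30 min break → 3 h 41 min
Wed: 5:09 AM–4:12 PM = 11 h 3 min; less 30 min break → 10 h 33 min
Thu: 10:31 AM–5:18 PM = 6 h 47 min; less 30 min break → 6 h 17 min
Fri: 5:28 AM–2:25 PM = 8 h 57 min; less 30 min break → 8 h 27 min
Sat: 8:36 AM–7:40 PM = 11 h 4 min; less 30 min break → 10 h 34 min
Sun: 10:19 AM–7:07 PM = 8 h 48 min; less 30 min break → 8 h 18 min
Total: 5 h 22 min + 3 h 41 min + 10 h 33 min + 6 h 17 min + 8 h 27 min + 10 h 34 min + 8 h 18 min = 53 h 12 min.

53.20 hours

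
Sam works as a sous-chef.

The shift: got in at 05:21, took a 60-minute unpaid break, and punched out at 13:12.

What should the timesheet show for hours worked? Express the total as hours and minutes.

The shift: 05:21–13:12 = 7 h 51 min; less 60 min break → 6 h 51 min

6 h 51 min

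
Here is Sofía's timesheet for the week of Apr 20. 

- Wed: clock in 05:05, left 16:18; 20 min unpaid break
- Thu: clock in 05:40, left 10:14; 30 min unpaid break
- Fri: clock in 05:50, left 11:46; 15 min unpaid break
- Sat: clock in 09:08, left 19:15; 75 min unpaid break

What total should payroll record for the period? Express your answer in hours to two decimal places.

Wed: 05:05–16:18 = 11 h 13 min; less 20 min break → 10 h 53 min
Thu: 05:40–10:14 = 4 h 34 min; less 30 min break → 4 h 4 min
Fri: 05:50–11:46 = 5 h 56 min; less 15 min break → 5 h 41 min
Sat: 09:08–19:15 = 10 h 7 min; less 75 min break → 8 h 52 min
Total: 10 h 53 min + 4 h 4 min + 5 h 41 min + 8 h 52 min = 29 h 30 min.

29.50 hours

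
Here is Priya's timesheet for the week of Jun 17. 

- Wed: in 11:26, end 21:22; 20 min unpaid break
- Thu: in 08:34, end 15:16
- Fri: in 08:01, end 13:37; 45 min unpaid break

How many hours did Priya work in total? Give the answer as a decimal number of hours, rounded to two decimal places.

Wed: 11:26–21:22 = 9 h 56 min; less 20 min break → 9 h 36 min
Thu: 08:34–15:16 = 6 h 42 min
Fri: 08:01–13:37 = 5 h 36 min; less 45 min break → 4 h 51 min
Total: 9 h 36 min + 6 h 42 min + 4 h 51 min = 21 h 9 min.

21.15 hours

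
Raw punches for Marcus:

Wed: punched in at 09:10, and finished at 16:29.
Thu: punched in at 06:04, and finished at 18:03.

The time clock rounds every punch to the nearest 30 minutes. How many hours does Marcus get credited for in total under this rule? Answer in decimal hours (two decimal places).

19.50 hours

Wed: in 09:10→09:00, out 16:29→16:30; 7 h 30 min
Thu: in 06:04→06:00, out 18:03→18:00; 12 h 0 min
Total credited: 19 h 30 min.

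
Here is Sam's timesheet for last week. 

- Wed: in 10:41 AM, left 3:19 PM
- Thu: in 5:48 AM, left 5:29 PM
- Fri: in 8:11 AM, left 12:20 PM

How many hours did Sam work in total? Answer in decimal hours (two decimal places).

Wed: 10:41 AM–3:19 PM = 4 h 38 min
Thu: 5:48 AM–5:29 PM = 11 h 41 min
Fri: 8:11 AM–12:20 PM = 4 h 9 min
Total: 4 h 38 min + 11 h 41 min + 4 h 9 min = 20 h 28 min.

20.47 hours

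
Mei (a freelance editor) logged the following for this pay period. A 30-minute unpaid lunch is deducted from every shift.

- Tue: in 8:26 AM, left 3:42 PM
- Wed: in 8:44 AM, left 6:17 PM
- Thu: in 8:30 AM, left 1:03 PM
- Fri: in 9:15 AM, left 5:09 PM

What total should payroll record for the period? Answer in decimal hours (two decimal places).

27.27 hours

Tue: 8:26 AM–3:42 PM = 7 h 16 min; less 30 min break → 6 h 46 min
Wed: 8:44 AM–6:17 PM = 9 h 33 min; less 30 min break → 9 h 3 min
Thu: 8:30 AM–1:03 PM = 4 h 33 min; less 30 min break → 4 h 3 min
Fri: 9:15 AM–5:09 PM = 7 h 54 min; less 30 min break → 7 h 24 min
Total: 6 h 46 min + 9 h 3 min + 4 h 3 min + 7 h 24 min = 27 h 16 min.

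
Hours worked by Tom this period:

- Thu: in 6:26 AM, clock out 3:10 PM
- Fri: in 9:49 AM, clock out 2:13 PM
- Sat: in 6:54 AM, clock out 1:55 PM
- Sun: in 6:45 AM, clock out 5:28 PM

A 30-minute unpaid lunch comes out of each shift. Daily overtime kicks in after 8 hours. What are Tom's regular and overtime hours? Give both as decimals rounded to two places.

Regular 26.42 hours, overtime 2.45 hours

Thu: 6:26 AM–3:10 PM = 8 h 44 min; less 30 min break → 8 h 14 min
Fri: 9:49 AM–2:13 PM = 4 h 24 min; less 30 min break → 3 h 54 min
Sat: 6:54 AM–1:55 PM = 7 h 1 min; less 30 min break → 6 h 31 min
Sun: 6:45 AM–5:28 PM = 10 h 43 min; less 30 min break → 10 h 13 min
Thu reg 8 h 0 min / OT 0 h 14 min; Fri reg 3 h 54 min / OT 0 h 0 min; Sat reg 6 h 31 min / OT 0 h 0 min; Sun reg 8 h 0 min / OT 2 h 13 min.
Totals: regular 26 h 25 min, overtime 2 h 27 min.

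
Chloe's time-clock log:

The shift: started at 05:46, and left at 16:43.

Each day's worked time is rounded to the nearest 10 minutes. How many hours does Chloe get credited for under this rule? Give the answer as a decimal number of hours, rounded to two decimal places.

The shift: 05:46–16:43 = 10 h 57 min → rounds to 11 h 0 min

11.00 hours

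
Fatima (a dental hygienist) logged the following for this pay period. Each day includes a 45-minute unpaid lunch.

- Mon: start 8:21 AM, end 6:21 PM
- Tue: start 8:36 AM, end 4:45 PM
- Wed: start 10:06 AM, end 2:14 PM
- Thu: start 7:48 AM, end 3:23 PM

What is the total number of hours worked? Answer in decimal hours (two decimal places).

26.87 hours

Mon: 8:21 AM–6:21 PM = 10 h 0 min; less 45 min break → 9 h 15 min
Tue: 8:36 AM–4:45 PM = 8 h 9 min; less 45 min break → 7 h 24 min
Wed: 10:06 AM–2:14 PM = 4 h 8 min; less 45 min break → 3 h 23 min
Thu: 7:48 AM–3:23 PM = 7 h 35 min; less 45 min break → 6 h 50 min
Total: 9 h 15 min + 7 h 24 min + 3 h 23 min + 6 h 50 min = 26 h 52 min.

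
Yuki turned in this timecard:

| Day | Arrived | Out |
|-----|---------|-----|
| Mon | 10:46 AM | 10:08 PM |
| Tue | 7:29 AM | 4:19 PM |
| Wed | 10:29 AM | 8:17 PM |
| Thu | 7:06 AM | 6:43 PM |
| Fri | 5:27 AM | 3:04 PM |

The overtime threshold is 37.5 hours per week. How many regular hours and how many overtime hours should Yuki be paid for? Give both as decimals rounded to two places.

Mon: 10:46 AM–10:08 PM = 11 h 22 min
Tue: 7:29 AM–4:19 PM = 8 h 50 min
Wed: 10:29 AM–8:17 PM = 9 h 48 min
Thu: 7:06 AM–6:43 PM = 11 h 37 min
Fri: 5:27 AM–3:04 PM = 9 h 37 min
Total worked: 51 h 14 min = 51.23 h.
Threshold 37.5 h → overtime 13 h 44 min, regular 37 h 30 min.

Regular 37.50 hours, overtime 13.73 hours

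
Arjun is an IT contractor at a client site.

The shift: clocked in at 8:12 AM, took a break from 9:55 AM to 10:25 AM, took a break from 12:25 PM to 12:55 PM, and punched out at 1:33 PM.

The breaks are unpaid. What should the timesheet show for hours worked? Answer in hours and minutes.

4 h 21 min

The shift: 8:12 AM–1:33 PM = 5 h 21 min; less 60 min break → 4 h 21 min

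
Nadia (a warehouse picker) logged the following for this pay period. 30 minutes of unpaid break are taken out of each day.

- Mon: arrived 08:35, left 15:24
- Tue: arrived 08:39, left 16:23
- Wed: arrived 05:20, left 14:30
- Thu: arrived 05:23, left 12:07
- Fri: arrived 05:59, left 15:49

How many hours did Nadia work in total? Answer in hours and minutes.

Mon: 08:35–15:24 = 6 h 49 min; less 30 min break → 6 h 19 min
Tue: 08:39–16:23 = 7 h 44 min; less 30 min break → 7 h 14 min
Wed: 05:20–14:30 = 9 h 10 min; less 30 min break → 8 h 40 min
Thu: 05:23–12:07 = 6 h 44 min; less 30 min break → 6 h 14 min
Fri: 05:59–15:49 = 9 h 50 min; less 30 min break → 9 h 20 min
Total: 6 h 19 min + 7 h 14 min + 8 h 40 min + 6 h 14 min + 9 h 20 min = 37 h 47 min.

37 h 47 min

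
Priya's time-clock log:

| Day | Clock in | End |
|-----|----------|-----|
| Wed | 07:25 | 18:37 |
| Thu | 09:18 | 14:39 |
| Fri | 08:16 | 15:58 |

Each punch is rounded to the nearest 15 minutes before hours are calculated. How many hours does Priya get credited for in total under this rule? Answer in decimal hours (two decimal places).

24.25 hours

Wed: in 07:25→07:30, out 18:37→18:30; 11 h 0 min
Thu: in 09:18→09:15, out 14:39→14:45; 5 h 30 min
Fri: in 08:16→08:15, out 15:58→16:00; 7 h 45 min
Total credited: 24 h 15 min.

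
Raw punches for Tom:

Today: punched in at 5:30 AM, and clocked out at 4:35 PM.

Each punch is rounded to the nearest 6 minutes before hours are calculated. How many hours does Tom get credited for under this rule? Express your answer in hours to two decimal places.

Today: in 5:30 AM→5:30 AM, out 4:35 PM→4:36 PM; 11 h 6 min

11.10 hours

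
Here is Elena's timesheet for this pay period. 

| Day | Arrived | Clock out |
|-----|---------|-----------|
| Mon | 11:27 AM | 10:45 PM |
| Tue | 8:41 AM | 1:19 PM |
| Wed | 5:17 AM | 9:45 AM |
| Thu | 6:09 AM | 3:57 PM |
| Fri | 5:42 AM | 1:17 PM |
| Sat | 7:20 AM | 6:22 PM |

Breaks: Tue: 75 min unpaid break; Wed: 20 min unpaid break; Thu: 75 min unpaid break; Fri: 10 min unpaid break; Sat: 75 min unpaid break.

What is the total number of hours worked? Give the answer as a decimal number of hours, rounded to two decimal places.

Mon: 11:27 AM–10:45 PM = 11 h 18 min
Tue: 8:41 AM–1:19 PM = 4 h 38 min; less 75 min break → 3 h 23 min
Wed: 5:17 AM–9:45 AM = 4 h 28 min; less 20 min break → 4 h 8 min
Thu: 6:09 AM–3:57 PM = 9 h 48 min; less 75 min break → 8 h 33 min
Fri: 5:42 AM–1:17 PM = 7 h 35 min; less 10 min break → 7 h 25 min
Sat: 7:20 AM–6:22 PM = 11 h 2 min; less 75 min break → 9 h 47 min
Total: 11 h 18 min + 3 h 23 min + 4 h 8 min + 8 h 33 min + 7 h 25 min + 9 h 47 min = 44 h 34 min.

44.57 hours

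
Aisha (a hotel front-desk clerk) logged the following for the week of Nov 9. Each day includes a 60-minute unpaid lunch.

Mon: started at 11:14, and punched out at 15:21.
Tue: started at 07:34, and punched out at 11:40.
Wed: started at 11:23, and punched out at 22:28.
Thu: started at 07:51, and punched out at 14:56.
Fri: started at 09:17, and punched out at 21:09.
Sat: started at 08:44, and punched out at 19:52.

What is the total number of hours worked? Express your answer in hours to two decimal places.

43.38 hours

Mon: 11:14–15:21 = 4 h 7 min; less 60 min break → 3 h 7 min
Tue: 07:34–11:40 = 4 h 6 min; less 60 min break → 3 h 6 min
Wed: 11:23–22:28 = 11 h 5 min; less 60 min break → 10 h 5 min
Thu: 07:51–14:56 = 7 h 5 min; less 60 min break → 6 h 5 min
Fri: 09:17–21:09 = 11 h 52 min; less 60 min break → 10 h 52 min
Sat: 08:44–19:52 = 11 h 8 min; less 60 min break → 10 h 8 min
Total: 3 h 7 min + 3 h 6 min + 10 h 5 min + 6 h 5 min + 10 h 52 min + 10 h 8 min = 43 h 23 min.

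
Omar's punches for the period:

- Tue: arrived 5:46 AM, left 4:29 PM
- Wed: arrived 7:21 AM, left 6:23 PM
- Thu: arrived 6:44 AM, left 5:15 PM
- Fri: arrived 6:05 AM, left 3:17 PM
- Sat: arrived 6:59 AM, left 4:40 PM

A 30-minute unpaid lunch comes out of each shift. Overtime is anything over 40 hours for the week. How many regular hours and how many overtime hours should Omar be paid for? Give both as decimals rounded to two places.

Tue: 5:46 AM–4:29 PM = 10 h 43 min; less 30 min break → 10 h 13 min
Wed: 7:21 AM–6:23 PM = 11 h 2 min; less 30 min break → 10 h 32 min
Thu: 6:44 AM–5:15 PM = 10 h 31 min; less 30 min break → 10 h 1 min
Fri: 6:05 AM–3:17 PM = 9 h 12 min; less 30 min break → 8 h 42 min
Sat: 6:59 AM–4:40 PM = 9 h 41 min; less 30 min break → 9 h 11 min
Total worked: 48 h 39 min = 48.65 h.
Threshold 40 h → overtime 8 h 39 min, regular 40 h 0 min.

Regular 40.00 hours, overtime 8.65 hours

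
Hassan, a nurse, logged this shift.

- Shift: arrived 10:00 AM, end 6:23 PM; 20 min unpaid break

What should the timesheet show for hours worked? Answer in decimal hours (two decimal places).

Shift: 10:00 AM–6:23 PM = 8 h 23 min; less 20 min break → 8 h 3 min

8.05 hours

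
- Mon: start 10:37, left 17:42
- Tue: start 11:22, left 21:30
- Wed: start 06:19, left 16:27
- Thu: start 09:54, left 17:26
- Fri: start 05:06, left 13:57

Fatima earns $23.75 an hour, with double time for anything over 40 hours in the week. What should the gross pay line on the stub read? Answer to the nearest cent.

$1127.33

Mon: 10:37–17:42 = 7 h 5 min
Tue: 11:22–21:30 = 10 h 8 min
Wed: 06:19–16:27 = 10 h 8 min
Thu: 09:54–17:26 = 7 h 32 min
Fri: 05:06–13:57 = 8 h 51 min
Total worked: 43 h 44 min = 2624 min.
Regular 40 h 0 min = 2400 min at $23.75/h; overtime 3 h 44 min = 224 min at $47.50/h.
Pay = (2400 × $23.75 + 224 × $47.50) ÷ 60 = $1127.33.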